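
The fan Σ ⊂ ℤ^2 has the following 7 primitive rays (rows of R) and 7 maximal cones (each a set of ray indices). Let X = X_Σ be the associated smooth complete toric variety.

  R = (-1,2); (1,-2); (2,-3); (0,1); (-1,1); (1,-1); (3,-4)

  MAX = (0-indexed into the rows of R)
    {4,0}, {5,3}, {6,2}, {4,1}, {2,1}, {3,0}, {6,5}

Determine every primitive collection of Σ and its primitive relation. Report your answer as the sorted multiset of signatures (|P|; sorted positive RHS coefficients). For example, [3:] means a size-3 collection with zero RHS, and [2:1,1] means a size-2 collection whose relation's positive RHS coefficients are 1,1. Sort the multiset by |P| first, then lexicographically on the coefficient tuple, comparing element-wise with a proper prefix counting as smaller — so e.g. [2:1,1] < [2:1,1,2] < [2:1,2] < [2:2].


Minimal non-faces — 14 found among 7 rays, 7 max cones:

  P={0,1}:  v_{0} + v_{1} = 0  ⇒ sig = [2:]
  P={4,5}:  v_{4} + v_{5} = 0  ⇒ sig = [2:]
  P={0,2}:  v_{0} + v_{2} = v_{5}  ⇒ sig = [2:1]
  P={0,5}:  v_{0} + v_{5} = v_{3}  ⇒ sig = [2:1]
  P={1,3}:  v_{1} + v_{3} = v_{5}  ⇒ sig = [2:1]
  P={1,5}:  v_{1} + v_{5} = v_{2}  ⇒ sig = [2:1]
  P={2,4}:  v_{2} + v_{4} = v_{1}  ⇒ sig = [2:1]
  P={2,5}:  v_{2} + v_{5} = v_{6}  ⇒ sig = [2:1]
  P={3,4}:  v_{3} + v_{4} = v_{0}  ⇒ sig = [2:1]
  P={4,6}:  v_{4} + v_{6} = v_{2}  ⇒ sig = [2:1]
  P={0,6}:  v_{0} + v_{6} = 2·v_{5}  ⇒ sig = [2:2]
  P={1,6}:  v_{1} + v_{6} = 2·v_{2}  ⇒ sig = [2:2]
  P={2,3}:  v_{2} + v_{3} = 2·v_{5}  ⇒ sig = [2:2]
  P={3,6}:  v_{3} + v_{6} = 3·v_{5}  ⇒ sig = [2:3]

so the primitive-relation signature multiset is
    [2:]
    [2:]
    [2:1]
    [2:1]
    [2:1]
    [2:1]
    [2:1]
    [2:1]
    [2:1]
    [2:1]
    [2:2]
    [2:2]
    [2:2]
    [2:3]


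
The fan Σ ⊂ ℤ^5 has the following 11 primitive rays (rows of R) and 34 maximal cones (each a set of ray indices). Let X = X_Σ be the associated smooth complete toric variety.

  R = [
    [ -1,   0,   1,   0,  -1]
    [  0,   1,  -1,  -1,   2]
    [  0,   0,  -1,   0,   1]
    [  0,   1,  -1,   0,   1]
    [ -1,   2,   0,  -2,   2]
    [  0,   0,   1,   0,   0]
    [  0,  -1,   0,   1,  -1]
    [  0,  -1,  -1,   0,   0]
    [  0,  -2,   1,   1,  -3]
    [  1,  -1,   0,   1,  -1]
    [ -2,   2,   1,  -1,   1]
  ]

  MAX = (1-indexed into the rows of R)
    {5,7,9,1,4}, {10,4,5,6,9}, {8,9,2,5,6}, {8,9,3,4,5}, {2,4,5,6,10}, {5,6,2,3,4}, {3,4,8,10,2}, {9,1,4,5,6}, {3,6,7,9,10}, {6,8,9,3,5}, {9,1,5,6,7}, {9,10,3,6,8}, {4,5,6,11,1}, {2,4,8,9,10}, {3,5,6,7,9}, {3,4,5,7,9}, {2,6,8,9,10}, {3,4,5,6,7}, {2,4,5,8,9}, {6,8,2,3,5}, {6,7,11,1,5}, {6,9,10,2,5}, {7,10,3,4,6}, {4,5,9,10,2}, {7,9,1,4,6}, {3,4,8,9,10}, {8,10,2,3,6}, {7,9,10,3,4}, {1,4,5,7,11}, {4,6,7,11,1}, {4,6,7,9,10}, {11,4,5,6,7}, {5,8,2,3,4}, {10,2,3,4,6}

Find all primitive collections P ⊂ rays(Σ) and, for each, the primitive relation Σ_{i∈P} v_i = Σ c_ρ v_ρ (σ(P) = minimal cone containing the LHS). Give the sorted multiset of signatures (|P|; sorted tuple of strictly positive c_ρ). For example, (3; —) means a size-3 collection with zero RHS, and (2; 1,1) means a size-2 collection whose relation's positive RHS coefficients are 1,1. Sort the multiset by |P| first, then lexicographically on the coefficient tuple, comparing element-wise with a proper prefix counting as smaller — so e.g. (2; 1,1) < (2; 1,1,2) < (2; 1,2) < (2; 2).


20 collections generate NE(X_Σ); each relation:

  P = {2,7}:  v_{2} + v_{7} = v_{3} — sig = (2; 1)
  P = {1,2}:  v_{1} + v_{2} = v_{5} + v_{7} — sig = (2; 1,1)
  P = {1,10}:  v_{1} + v_{10} = v_{4} + v_{6} + v_{9} — sig = (2; 1,1,1)
  P = {10,11}:  v_{10} + v_{11} = v_{1} + v_{4} + v_{6} — sig = (2; 1,1,1)
  P = {1,8}:  v_{1} + v_{8} = v_{3} + v_{5} + v_{7} + v_{9} — sig = (2; 1,1,1,1)
  P = {2,11}:  v_{2} + v_{11} = v_{4} + 2·v_{5} + v_{6} + 2·v_{7} — sig = (2; 1,1,2,2)
  P = {3,11}:  v_{3} + v_{11} = v_{4} + 2·v_{5} + v_{6} + 3·v_{7} — sig = (2; 1,1,2,3)
  P = {1,3}:  v_{1} + v_{3} = v_{5} + 2·v_{7} — sig = (2; 1,2)
  P = {7,8}:  v_{7} + v_{8} = 2·v_{3} + v_{9} — sig = (2; 1,2)
  P = {9,11}:  v_{9} + v_{11} = 2·v_{1} — sig = (2; 2)
  P = {8,11}:  v_{8} + v_{11} = 2·v_{5} + 3·v_{7} — sig = (2; 2,3)
  P = {5,7,10}:  v_{5} + v_{7} + v_{10} = 0 — sig = (3; —)
  P = {2,3,9}:  v_{2} + v_{3} + v_{9} = v_{8} — sig = (3; 1)
  P = {3,5,10}:  v_{3} + v_{5} + v_{10} = v_{2} — sig = (3; 1)
  P = {4,6,8}:  v_{4} + v_{6} + v_{8} = v_{3} — sig = (3; 1)
  P = {5,8,10}:  v_{5} + v_{8} + v_{10} = 2·v_{2} + v_{9} — sig = (3; 1,2)
  P = {2,4,6,9}:  v_{2} + v_{4} + v_{6} + v_{9} = 0 — sig = (4; —)
  P = {3,4,6,9}:  v_{3} + v_{4} + v_{6} + v_{9} = v_{7} — sig = (4; 1)
  P = {1,4,5,6,7}:  v_{1} + v_{4} + v_{5} + v_{6} + v_{7} = v_{11} — sig = (5; 1)
  P = {4,5,6,7,9}:  v_{4} + v_{5} + v_{6} + v_{7} + v_{9} = v_{1} — sig = (5; 1)

so the primitive-relation signature multiset is
    (2; 1)
    (2; 1,1)
    (2; 1,1,1)
    (2; 1,1,1)
    (2; 1,1,1,1)
    (2; 1,1,2,2)
    (2; 1,1,2,3)
    (2; 1,2)
    (2; 1,2)
    (2; 2)
    (2; 2,3)
    (3; —)
    (3; 1)
    (3; 1)
    (3; 1)
    (3; 1,2)
    (4; —)
    (4; 1)
    (5; 1)
    (5; 1)


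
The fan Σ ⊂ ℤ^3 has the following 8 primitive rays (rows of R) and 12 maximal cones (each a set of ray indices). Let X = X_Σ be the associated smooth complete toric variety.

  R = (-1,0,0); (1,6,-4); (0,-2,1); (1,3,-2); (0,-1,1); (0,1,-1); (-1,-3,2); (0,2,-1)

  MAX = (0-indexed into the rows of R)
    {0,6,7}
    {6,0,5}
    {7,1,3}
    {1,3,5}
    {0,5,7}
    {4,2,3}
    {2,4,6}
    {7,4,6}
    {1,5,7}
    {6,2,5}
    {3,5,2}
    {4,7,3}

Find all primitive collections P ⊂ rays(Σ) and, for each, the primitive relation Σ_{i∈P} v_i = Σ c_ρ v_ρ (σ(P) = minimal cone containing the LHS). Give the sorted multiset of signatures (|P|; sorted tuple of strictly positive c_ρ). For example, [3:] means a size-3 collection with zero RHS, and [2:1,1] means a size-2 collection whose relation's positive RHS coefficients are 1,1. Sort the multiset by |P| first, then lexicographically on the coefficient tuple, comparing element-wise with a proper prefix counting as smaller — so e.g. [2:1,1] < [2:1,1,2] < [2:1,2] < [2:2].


Minimal non-faces — 12 found among 8 rays, 12 max cones:

  • {2,7}:  v_{2} + v_{7} = 0 — sig = [2:]
  • {3,6}:  v_{3} + v_{6} = 0 — sig = [2:]
  • {4,5}:  v_{4} + v_{5} = 0 — sig = [2:]
  • {0,2}:  v_{0} + v_{2} = v_{5} + v_{6} — sig = [2:1,1]
  • {0,3}:  v_{0} + v_{3} = v_{5} + v_{7} — sig = [2:1,1]
  • {0,4}:  v_{0} + v_{4} = v_{6} + v_{7} — sig = [2:1,1]
  • {1,2}:  v_{1} + v_{2} = v_{3} + v_{5} — sig = [2:1,1]
  • {1,4}:  v_{1} + v_{4} = v_{3} + v_{7} — sig = [2:1,1]
  • {1,6}:  v_{1} + v_{6} = v_{5} + v_{7} — sig = [2:1,1]
  • {0,1}:  v_{0} + v_{1} = 2·v_{5} + 2·v_{7} — sig = [2:2,2]
  • {3,5,7}:  v_{3} + v_{5} + v_{7} = v_{1} — sig = [3:1]
  • {5,6,7}:  v_{5} + v_{6} + v_{7} = v_{0} — sig = [3:1]

Sorted signature multiset PRS(X):
{ [2:] ×3,  [2:1,1] ×6,  [2:2,2],  [3:1] ×2 }


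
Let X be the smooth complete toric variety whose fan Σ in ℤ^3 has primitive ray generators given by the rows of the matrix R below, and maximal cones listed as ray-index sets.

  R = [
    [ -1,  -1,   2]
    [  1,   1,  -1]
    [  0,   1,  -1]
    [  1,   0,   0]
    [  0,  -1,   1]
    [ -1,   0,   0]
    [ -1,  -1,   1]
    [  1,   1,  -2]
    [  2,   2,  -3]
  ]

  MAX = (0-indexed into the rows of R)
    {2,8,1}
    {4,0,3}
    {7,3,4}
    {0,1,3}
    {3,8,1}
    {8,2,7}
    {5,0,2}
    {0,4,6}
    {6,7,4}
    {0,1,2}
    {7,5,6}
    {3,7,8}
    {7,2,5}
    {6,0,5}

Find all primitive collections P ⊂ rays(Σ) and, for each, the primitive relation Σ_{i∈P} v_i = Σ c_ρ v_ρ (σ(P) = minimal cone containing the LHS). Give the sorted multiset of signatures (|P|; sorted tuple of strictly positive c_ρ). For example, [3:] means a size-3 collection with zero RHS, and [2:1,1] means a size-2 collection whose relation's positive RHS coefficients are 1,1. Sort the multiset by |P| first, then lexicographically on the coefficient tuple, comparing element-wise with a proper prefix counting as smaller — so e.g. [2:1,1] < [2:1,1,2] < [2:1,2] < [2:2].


15 collections generate NE(X_Σ); each relation:

  P={0,7}:  v_{0} + v_{7} = 0  →  sig = [2:]
  P={1,6}:  v_{1} + v_{6} = 0  →  sig = [2:]
  P={2,4}:  v_{2} + v_{4} = 0  →  sig = [2:]
  P={3,5}:  v_{3} + v_{5} = 0  →  sig = [2:]
  P={0,8}:  v_{0} + v_{8} = v_{1}  →  sig = [2:1]
  P={1,4}:  v_{1} + v_{4} = v_{3}  →  sig = [2:1]
  P={1,5}:  v_{1} + v_{5} = v_{2}  →  sig = [2:1]
  P={1,7}:  v_{1} + v_{7} = v_{8}  →  sig = [2:1]
  P={2,3}:  v_{2} + v_{3} = v_{1}  →  sig = [2:1]
  P={2,6}:  v_{2} + v_{6} = v_{5}  →  sig = [2:1]
  P={3,6}:  v_{3} + v_{6} = v_{4}  →  sig = [2:1]
  P={4,5}:  v_{4} + v_{5} = v_{6}  →  sig = [2:1]
  P={6,8}:  v_{6} + v_{8} = v_{7}  →  sig = [2:1]
  P={4,8}:  v_{4} + v_{8} = v_{3} + v_{7}  →  sig = [2:1,1]
  P={5,8}:  v_{5} + v_{8} = v_{2} + v_{7}  →  sig = [2:1,1]

Hence PRS(X_Σ) =
[[2:], [2:], [2:], [2:], [2:1], [2:1], [2:1], [2:1], [2:1], [2:1], [2:1], [2:1], [2:1], [2:1,1], [2:1,1]]


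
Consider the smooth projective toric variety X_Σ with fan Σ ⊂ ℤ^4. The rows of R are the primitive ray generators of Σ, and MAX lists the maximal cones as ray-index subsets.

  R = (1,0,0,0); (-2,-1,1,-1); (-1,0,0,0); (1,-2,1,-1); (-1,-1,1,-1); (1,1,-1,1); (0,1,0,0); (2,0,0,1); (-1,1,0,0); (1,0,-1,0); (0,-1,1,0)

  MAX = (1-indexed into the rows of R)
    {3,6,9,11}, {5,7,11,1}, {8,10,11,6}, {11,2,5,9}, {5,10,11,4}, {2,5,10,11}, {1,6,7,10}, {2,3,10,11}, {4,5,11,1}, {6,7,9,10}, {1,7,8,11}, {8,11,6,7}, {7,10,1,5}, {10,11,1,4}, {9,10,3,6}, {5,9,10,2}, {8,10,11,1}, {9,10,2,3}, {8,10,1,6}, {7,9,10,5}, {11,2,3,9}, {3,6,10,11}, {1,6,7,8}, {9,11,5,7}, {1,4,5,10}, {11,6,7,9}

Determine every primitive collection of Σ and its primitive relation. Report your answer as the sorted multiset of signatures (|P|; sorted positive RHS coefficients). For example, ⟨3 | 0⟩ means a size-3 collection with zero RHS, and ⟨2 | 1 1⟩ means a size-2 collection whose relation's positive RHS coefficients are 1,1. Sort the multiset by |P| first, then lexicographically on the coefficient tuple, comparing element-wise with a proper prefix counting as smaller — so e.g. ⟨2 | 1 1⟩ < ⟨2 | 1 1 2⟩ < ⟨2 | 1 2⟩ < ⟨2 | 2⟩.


The 23 primitive collections of Σ (r=11, n=4):

  P = {1,3}:  v_{1} + v_{3} = 0 ; sig = ⟨2 | 0⟩
  P = {5,6}:  v_{5} + v_{6} = 0 ; sig = ⟨2 | 0⟩
  P = {1,2}:  v_{1} + v_{2} = v_{5} ; sig = ⟨2 | 1⟩
  P = {1,9}:  v_{1} + v_{9} = v_{7} ; sig = ⟨2 | 1⟩
  P = {2,6}:  v_{2} + v_{6} = v_{3} ; sig = ⟨2 | 1⟩
  P = {2,8}:  v_{2} + v_{8} = v_{11} ; sig = ⟨2 | 1⟩
  P = {3,5}:  v_{3} + v_{5} = v_{2} ; sig = ⟨2 | 1⟩
  P = {3,7}:  v_{3} + v_{7} = v_{9} ; sig = ⟨2 | 1⟩
  P = {2,7}:  v_{2} + v_{7} = v_{5} + v_{9} ; sig = ⟨2 | 1 1⟩
  P = {3,8}:  v_{3} + v_{8} = v_{6} + v_{11} ; sig = ⟨2 | 1 1⟩
  P = {4,9}:  v_{4} + v_{9} = v_{1} + v_{5} ; sig = ⟨2 | 1 1⟩
  P = {5,8}:  v_{5} + v_{8} = v_{1} + v_{11} ; sig = ⟨2 | 1 1⟩
  P = {3,4}:  v_{3} + v_{4} = v_{5} + v_{10} + v_{11} ; sig = ⟨2 | 1 1 1⟩
  P = {4,6}:  v_{4} + v_{6} = v_{1} + v_{10} + v_{11} ; sig = ⟨2 | 1 1 1⟩
  P = {8,9}:  v_{8} + v_{9} = v_{6} + v_{7} + v_{11} ; sig = ⟨2 | 1 1 1⟩
  P = {2,4}:  v_{2} + v_{4} = 2·v_{5} + v_{10} + v_{11} ; sig = ⟨2 | 1 1 2⟩
  P = {4,7}:  v_{4} + v_{7} = 2·v_{1} + v_{5} ; sig = ⟨2 | 1 2⟩
  P = {4,8}:  v_{4} + v_{8} = 2·v_{1} + v_{10} + 2·v_{11} ; sig = ⟨2 | 1 2 2⟩
  P = {9,10,11}:  v_{9} + v_{10} + v_{11} = 0 ; sig = ⟨3 | 0⟩
  P = {1,6,11}:  v_{1} + v_{6} + v_{11} = v_{8} ; sig = ⟨3 | 1⟩
  P = {7,10,11}:  v_{7} + v_{10} + v_{11} = v_{1} ; sig = ⟨3 | 1⟩
  P = {7,8,10}:  v_{7} + v_{8} + v_{10} = 2·v_{1} + v_{6} ; sig = ⟨3 | 1 2⟩
  P = {1,5,10,11}:  v_{1} + v_{5} + v_{10} + v_{11} = v_{4} ; sig = ⟨4 | 1⟩

Sorted signature multiset PRS(X):
    ⟨2 | 0⟩
    ⟨2 | 0⟩
    ⟨2 | 1⟩
    ⟨2 | 1⟩
    ⟨2 | 1⟩
    ⟨2 | 1⟩
    ⟨2 | 1⟩
    ⟨2 | 1⟩
    ⟨2 | 1 1⟩
    ⟨2 | 1 1⟩
    ⟨2 | 1 1⟩
    ⟨2 | 1 1⟩
    ⟨2 | 1 1 1⟩
    ⟨2 | 1 1 1⟩
    ⟨2 | 1 1 1⟩
    ⟨2 | 1 1 2⟩
    ⟨2 | 1 2⟩
    ⟨2 | 1 2 2⟩
    ⟨3 | 0⟩
    ⟨3 | 1⟩
    ⟨3 | 1⟩
    ⟨3 | 1 2⟩
    ⟨4 | 1⟩


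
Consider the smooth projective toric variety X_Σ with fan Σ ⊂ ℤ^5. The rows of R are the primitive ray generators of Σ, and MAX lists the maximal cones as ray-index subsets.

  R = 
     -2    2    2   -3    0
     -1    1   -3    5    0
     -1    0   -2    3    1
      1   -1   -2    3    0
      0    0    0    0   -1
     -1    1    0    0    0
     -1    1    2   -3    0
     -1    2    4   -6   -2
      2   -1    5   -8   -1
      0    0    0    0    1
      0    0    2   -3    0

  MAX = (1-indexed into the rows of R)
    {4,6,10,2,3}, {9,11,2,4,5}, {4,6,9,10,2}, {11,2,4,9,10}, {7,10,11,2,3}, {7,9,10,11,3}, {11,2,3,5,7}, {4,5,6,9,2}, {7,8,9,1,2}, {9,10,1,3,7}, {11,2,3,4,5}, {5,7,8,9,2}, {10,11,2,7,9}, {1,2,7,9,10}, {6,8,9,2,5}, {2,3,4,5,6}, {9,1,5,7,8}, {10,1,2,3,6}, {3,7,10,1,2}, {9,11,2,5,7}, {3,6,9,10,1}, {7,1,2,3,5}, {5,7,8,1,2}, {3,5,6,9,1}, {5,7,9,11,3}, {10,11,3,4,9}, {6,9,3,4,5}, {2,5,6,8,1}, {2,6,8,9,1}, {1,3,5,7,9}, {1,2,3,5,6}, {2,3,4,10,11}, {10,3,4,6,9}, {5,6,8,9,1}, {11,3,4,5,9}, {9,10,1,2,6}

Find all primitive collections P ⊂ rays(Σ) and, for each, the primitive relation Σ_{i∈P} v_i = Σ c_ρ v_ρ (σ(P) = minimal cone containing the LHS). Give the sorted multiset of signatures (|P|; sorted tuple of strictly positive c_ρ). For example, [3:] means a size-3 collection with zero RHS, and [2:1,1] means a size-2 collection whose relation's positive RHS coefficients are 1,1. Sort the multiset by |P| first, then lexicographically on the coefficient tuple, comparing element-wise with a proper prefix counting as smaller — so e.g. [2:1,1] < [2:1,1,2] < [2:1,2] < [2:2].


|primitive collections| = 12. Relations:

  • {4,7}:  v_{4} + v_{7} = 0 ; sig = [2:]
  • {5,10}:  v_{5} + v_{10} = 0 ; sig = [2:]
  • {1,4}:  v_{1} + v_{4} = v_{6} ; sig = [2:1]
  • {6,7}:  v_{6} + v_{7} = v_{1} ; sig = [2:1]
  • {6,11}:  v_{6} + v_{11} = v_{7} ; sig = [2:1]
  • {3,8}:  v_{3} + v_{8} = v_{1} + v_{5} ; sig = [2:1,1]
  • {8,10}:  v_{8} + v_{10} = v_{1} + v_{2} + v_{9} ; sig = [2:1,1,1]
  • {4,8}:  v_{4} + v_{8} = v_{2} + v_{5} + v_{6} + v_{9} ; sig = [2:1,1,1,1]
  • {8,11}:  v_{8} + v_{11} = v_{2} + v_{5} + 2·v_{7} + v_{9} ; sig = [2:1,1,1,2]
  • {1,11}:  v_{1} + v_{11} = 2·v_{7} ; sig = [2:2]
  • {2,3,9}:  v_{2} + v_{3} + v_{9} = 0 ; sig = [3:]
  • {1,2,5,9}:  v_{1} + v_{2} + v_{5} + v_{9} = v_{8} ; sig = [4:1]

Hence PRS(X_Σ) =
{ [2:] ×2,  [2:1] ×3,  [2:1,1],  [2:1,1,1],  [2:1,1,1,1],  [2:1,1,1,2],  [2:2],  [3:],  [4:1] }


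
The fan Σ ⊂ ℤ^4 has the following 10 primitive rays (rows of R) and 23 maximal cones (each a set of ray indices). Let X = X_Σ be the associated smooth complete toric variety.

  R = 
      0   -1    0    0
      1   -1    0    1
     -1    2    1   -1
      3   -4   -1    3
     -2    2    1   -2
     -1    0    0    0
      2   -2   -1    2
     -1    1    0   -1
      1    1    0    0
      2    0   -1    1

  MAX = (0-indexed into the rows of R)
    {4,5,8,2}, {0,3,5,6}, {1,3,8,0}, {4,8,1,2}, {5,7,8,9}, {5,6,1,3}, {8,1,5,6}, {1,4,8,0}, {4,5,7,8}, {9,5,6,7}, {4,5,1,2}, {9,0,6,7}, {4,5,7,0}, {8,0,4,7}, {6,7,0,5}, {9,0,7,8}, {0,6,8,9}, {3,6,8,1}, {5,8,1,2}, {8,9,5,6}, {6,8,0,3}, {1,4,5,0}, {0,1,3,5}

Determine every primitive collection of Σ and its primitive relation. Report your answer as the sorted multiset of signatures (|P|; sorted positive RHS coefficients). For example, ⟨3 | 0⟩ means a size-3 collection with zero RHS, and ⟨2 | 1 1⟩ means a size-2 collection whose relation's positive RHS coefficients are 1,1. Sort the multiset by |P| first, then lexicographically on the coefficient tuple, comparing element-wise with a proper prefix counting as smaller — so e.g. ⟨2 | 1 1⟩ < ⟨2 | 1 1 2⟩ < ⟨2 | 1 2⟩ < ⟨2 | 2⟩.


Primitive collections (18):

  P = {1,7}:  v_{1} + v_{7} = 0 — sig = ⟨2 | 0⟩
  P = {4,6}:  v_{4} + v_{6} = 0 — sig = ⟨2 | 0⟩
  P = {0,2}:  v_{0} + v_{2} = v_{1} + v_{4} — sig = ⟨2 | 1 1⟩
  P = {1,9}:  v_{1} + v_{9} = v_{6} + v_{8} — sig = ⟨2 | 1 1⟩
  P = {3,4}:  v_{3} + v_{4} = v_{0} + v_{1} — sig = ⟨2 | 1 1⟩
  P = {3,7}:  v_{3} + v_{7} = v_{0} + v_{6} — sig = ⟨2 | 1 1⟩
  P = {4,9}:  v_{4} + v_{9} = v_{7} + v_{8} — sig = ⟨2 | 1 1⟩
  P = {2,6}:  v_{2} + v_{6} = v_{1} + v_{5} + v_{8} — sig = ⟨2 | 1 1 1⟩
  P = {2,7}:  v_{2} + v_{7} = v_{4} + v_{5} + v_{8} — sig = ⟨2 | 1 1 1⟩
  P = {3,9}:  v_{3} + v_{9} = v_{0} + 2·v_{6} + v_{8} — sig = ⟨2 | 1 1 2⟩
  P = {2,9}:  v_{2} + v_{9} = v_{5} + 2·v_{8} — sig = ⟨2 | 1 2⟩
  P = {2,3}:  v_{2} + v_{3} = 2·v_{1} — sig = ⟨2 | 2⟩
  P = {0,5,8}:  v_{0} + v_{5} + v_{8} = 0 — sig = ⟨3 | 0⟩
  P = {0,1,6}:  v_{0} + v_{1} + v_{6} = v_{3} — sig = ⟨3 | 1⟩
  P = {6,7,8}:  v_{6} + v_{7} + v_{8} = v_{9} — sig = ⟨3 | 1⟩
  P = {0,5,9}:  v_{0} + v_{5} + v_{9} = v_{6} + v_{7} — sig = ⟨3 | 1 1⟩
  P = {3,5,8}:  v_{3} + v_{5} + v_{8} = v_{1} + v_{6} — sig = ⟨3 | 1 1⟩
  P = {1,4,5,8}:  v_{1} + v_{4} + v_{5} + v_{8} = v_{2} — sig = ⟨4 | 1⟩

Sorted signature multiset PRS(X):
[⟨2 | 0⟩, ⟨2 | 0⟩, ⟨2 | 1 1⟩, ⟨2 | 1 1⟩, ⟨2 | 1 1⟩, ⟨2 | 1 1⟩, ⟨2 | 1 1⟩, ⟨2 | 1 1 1⟩, ⟨2 | 1 1 1⟩, ⟨2 | 1 1 2⟩, ⟨2 | 1 2⟩, ⟨2 | 2⟩, ⟨3 | 0⟩, ⟨3 | 1⟩, ⟨3 | 1⟩, ⟨3 | 1 1⟩, ⟨3 | 1 1⟩, ⟨4 | 1⟩]


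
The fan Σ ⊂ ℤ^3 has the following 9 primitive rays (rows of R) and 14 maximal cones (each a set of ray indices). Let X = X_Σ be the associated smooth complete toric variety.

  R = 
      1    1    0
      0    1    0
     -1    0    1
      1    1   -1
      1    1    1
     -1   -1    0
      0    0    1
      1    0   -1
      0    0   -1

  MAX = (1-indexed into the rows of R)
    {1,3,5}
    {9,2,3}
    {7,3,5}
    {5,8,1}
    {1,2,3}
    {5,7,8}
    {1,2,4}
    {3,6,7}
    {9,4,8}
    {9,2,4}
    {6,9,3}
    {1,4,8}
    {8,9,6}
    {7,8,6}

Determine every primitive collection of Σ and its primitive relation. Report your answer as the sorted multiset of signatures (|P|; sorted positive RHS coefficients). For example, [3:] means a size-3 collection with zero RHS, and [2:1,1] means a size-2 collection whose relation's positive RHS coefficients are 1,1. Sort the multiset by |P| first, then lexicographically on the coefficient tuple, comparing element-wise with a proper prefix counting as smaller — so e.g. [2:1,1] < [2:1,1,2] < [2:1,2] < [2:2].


Δ(Σ) — 9 vertices, 15 min non-faces:

  P = {1,6}:  v_{1} + v_{6} = 0  so sig = [2:]
  P = {3,8}:  v_{3} + v_{8} = 0  so sig = [2:]
  P = {7,9}:  v_{7} + v_{9} = 0  so sig = [2:]
  P = {1,7}:  v_{1} + v_{7} = v_{5}  so sig = [2:1]
  P = {1,9}:  v_{1} + v_{9} = v_{4}  so sig = [2:1]
  P = {2,8}:  v_{2} + v_{8} = v_{4}  so sig = [2:1]
  P = {3,4}:  v_{3} + v_{4} = v_{2}  so sig = [2:1]
  P = {4,6}:  v_{4} + v_{6} = v_{9}  so sig = [2:1]
  P = {4,7}:  v_{4} + v_{7} = v_{1}  so sig = [2:1]
  P = {5,6}:  v_{5} + v_{6} = v_{7}  so sig = [2:1]
  P = {5,9}:  v_{5} + v_{9} = v_{1}  so sig = [2:1]
  P = {2,6}:  v_{2} + v_{6} = v_{3} + v_{9}  so sig = [2:1,1]
  P = {2,7}:  v_{2} + v_{7} = v_{1} + v_{3}  so sig = [2:1,1]
  P = {2,5}:  v_{2} + v_{5} = 2·v_{1} + v_{3}  so sig = [2:1,2]
  P = {4,5}:  v_{4} + v_{5} = 2·v_{1}  so sig = [2:2]

so the primitive-relation signature multiset is
    |P|=2: 15 collections, coeffs (), (), (), (1), (1), (1), (1), (1), (1), (1), (1), (1,1), (1,1), (1,2), (2)


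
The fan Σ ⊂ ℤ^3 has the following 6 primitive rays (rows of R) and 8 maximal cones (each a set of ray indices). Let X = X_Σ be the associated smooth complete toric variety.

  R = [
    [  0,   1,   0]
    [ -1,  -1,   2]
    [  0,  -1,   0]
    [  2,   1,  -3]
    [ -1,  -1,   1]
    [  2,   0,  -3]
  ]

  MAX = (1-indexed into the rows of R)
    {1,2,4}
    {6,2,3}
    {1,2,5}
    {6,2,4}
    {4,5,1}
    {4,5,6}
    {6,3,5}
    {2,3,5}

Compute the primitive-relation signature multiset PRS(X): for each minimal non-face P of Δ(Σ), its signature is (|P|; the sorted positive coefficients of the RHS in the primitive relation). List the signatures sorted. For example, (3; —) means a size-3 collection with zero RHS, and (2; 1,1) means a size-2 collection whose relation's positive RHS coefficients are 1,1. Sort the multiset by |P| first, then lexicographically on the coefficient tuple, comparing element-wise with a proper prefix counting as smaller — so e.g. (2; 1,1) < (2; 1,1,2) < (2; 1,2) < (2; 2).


5 minimal non-faces of Δ(Σ) (on 6 rays):

  P={1,3}:  v_{1} + v_{3} = 0  ⇒ sig = (2; —)
  P={1,6}:  v_{1} + v_{6} = v_{4}  ⇒ sig = (2; 1)
  P={3,4}:  v_{3} + v_{4} = v_{6}  ⇒ sig = (2; 1)
  P={2,4,5}:  v_{2} + v_{4} + v_{5} = v_{3}  ⇒ sig = (3; 1)
  P={2,5,6}:  v_{2} + v_{5} + v_{6} = 2·v_{3}  ⇒ sig = (3; 2)

so the primitive-relation signature multiset is
{ (2; —),  (2; 1) ×2,  (3; 1),  (3; 2) }


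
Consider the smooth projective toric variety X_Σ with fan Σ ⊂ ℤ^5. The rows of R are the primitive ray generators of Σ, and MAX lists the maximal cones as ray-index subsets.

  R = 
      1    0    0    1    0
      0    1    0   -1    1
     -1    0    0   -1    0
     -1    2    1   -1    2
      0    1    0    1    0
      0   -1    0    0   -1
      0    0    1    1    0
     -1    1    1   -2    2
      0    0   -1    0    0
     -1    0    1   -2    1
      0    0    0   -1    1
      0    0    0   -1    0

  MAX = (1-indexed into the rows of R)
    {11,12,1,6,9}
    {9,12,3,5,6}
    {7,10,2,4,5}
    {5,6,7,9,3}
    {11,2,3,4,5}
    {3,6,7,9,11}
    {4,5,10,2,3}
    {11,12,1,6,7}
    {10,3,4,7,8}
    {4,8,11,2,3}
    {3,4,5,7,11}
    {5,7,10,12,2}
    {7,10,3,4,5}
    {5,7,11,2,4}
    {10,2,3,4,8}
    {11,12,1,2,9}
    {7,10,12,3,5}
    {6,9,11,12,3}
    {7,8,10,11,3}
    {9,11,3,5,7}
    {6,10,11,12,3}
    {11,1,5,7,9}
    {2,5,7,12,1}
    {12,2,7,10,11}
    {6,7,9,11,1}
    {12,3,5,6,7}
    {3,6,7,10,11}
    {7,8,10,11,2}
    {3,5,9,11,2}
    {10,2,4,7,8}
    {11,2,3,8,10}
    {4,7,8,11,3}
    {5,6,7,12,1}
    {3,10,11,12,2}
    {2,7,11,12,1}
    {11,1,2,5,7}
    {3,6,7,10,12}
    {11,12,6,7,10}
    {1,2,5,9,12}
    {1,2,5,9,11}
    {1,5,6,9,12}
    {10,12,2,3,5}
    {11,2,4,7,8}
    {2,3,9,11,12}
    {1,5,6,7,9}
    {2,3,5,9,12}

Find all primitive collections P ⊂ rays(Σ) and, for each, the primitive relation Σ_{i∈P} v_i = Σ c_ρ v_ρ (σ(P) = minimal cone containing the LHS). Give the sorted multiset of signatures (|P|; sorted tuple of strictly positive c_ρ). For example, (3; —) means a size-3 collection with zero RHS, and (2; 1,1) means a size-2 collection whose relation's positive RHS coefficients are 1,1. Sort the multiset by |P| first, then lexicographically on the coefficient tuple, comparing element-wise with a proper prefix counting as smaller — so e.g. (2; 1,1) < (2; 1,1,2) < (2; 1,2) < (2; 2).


Σ has 22 primitive collections:

  P = {1,3}:  v_{1} + v_{3} = 0  ⇒ sig = (2; —)
  P = {2,6}:  v_{2} + v_{6} = v_{12}  ⇒ sig = (2; 1)
  P = {5,8}:  v_{5} + v_{8} = v_{4}  ⇒ sig = (2; 1)
  P = {6,8}:  v_{6} + v_{8} = v_{10}  ⇒ sig = (2; 1)
  P = {4,6}:  v_{4} + v_{6} = v_{5} + v_{10}  ⇒ sig = (2; 1,1)
  P = {8,12}:  v_{8} + v_{12} = v_{2} + v_{10}  ⇒ sig = (2; 1,1)
  P = {9,10}:  v_{9} + v_{10} = v_{3} + v_{11}  ⇒ sig = (2; 1,1)
  P = {1,8}:  v_{1} + v_{8} = v_{2} + v_{7} + v_{11}  ⇒ sig = (2; 1,1,1)
  P = {1,10}:  v_{1} + v_{10} = v_{7} + v_{11} + v_{12}  ⇒ sig = (2; 1,1,1)
  P = {4,12}:  v_{4} + v_{12} = v_{2} + v_{5} + v_{10}  ⇒ sig = (2; 1,1,1)
  P = {1,4}:  v_{1} + v_{4} = v_{2} + v_{5} + v_{7} + v_{11}  ⇒ sig = (2; 1,1,1,1)
  P = {8,9}:  v_{8} + v_{9} = v_{3} + v_{5} + 2·v_{11}  ⇒ sig = (2; 1,1,2)
  P = {4,9}:  v_{4} + v_{9} = v_{3} + 2·v_{5} + 2·v_{11}  ⇒ sig = (2; 1,2,2)
  P = {5,6,11}:  v_{5} + v_{6} + v_{11} = 0  ⇒ sig = (3; —)
  P = {7,9,12}:  v_{7} + v_{9} + v_{12} = 0  ⇒ sig = (3; —)
  P = {5,10,11}:  v_{5} + v_{10} + v_{11} = v_{8}  ⇒ sig = (3; 1)
  P = {5,11,12}:  v_{5} + v_{11} + v_{12} = v_{2}  ⇒ sig = (3; 1)
  P = {2,3,7}:  v_{2} + v_{3} + v_{7} = v_{5} + v_{10}  ⇒ sig = (3; 1,1)
  P = {2,7,9}:  v_{2} + v_{7} + v_{9} = v_{5} + v_{11}  ⇒ sig = (3; 1,1)
  P = {5,6,10}:  v_{5} + v_{6} + v_{10} = v_{3} + v_{7} + v_{12}  ⇒ sig = (3; 1,1,1)
  P = {4,10,11}:  v_{4} + v_{10} + v_{11} = 2·v_{8}  ⇒ sig = (3; 2)
  P = {3,7,11,12}:  v_{3} + v_{7} + v_{11} + v_{12} = v_{10}  ⇒ sig = (4; 1)

Hence PRS(X_Σ) =
    |P|=2: 13 collections, coeffs (), (1), (1), (1), (1,1), (1,1), (1,1), (1,1,1), (1,1,1), (1,1,1), (1,1,1,1), (1,1,2), (1,2,2)
    |P|=3: 8 collections, coeffs (), (), (1), (1), (1,1), (1,1), (1,1,1), (2)
    |P|=4: 1 collection, coeffs (1)


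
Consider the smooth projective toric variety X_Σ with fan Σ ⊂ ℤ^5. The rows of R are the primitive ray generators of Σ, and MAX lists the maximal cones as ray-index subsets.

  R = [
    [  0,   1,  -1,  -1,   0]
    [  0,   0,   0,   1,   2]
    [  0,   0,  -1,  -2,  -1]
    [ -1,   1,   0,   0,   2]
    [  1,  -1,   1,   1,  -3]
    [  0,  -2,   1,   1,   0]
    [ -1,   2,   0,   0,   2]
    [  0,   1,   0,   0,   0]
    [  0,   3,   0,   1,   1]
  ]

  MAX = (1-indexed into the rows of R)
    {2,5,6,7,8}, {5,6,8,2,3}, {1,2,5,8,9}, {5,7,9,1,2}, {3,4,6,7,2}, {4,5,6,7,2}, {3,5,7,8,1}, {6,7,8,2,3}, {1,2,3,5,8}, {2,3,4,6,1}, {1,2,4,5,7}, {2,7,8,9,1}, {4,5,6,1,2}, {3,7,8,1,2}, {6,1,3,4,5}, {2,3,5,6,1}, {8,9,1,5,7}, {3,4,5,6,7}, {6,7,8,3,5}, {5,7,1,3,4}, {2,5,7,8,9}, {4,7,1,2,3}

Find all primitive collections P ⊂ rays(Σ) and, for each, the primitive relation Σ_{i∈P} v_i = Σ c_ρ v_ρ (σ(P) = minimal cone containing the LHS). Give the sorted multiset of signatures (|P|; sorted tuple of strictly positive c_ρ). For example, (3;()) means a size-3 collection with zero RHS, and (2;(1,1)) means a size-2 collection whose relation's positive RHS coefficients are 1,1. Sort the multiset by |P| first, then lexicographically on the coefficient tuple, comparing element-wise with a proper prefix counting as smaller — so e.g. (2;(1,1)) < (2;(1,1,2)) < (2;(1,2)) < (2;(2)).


Minimal non-faces — 9 found among 9 rays, 22 max cones:

  • {4,8}:  v_{4} + v_{8} = v_{7} — sig = (2;(1))
  • {6,9}:  v_{6} + v_{9} = v_{2} + v_{5} + v_{7} — sig = (2;(1,1,1))
  • {4,9}:  v_{4} + v_{9} = v_{1} + v_{2} + v_{5} + 2·v_{7} — sig = (2;(1,1,1,2))
  • {3,9}:  v_{3} + v_{9} = v_{1} + 2·v_{8} — sig = (2;(1,2))
  • {1,6,8}:  v_{1} + v_{6} + v_{8} = 0 — sig = (3;())
  • {1,6,7}:  v_{1} + v_{6} + v_{7} = v_{4} — sig = (3;(1))
  • {2,3,4,5}:  v_{2} + v_{3} + v_{4} + v_{5} = 0 — sig = (4;())
  • {2,3,5,7}:  v_{2} + v_{3} + v_{5} + v_{7} = v_{8} — sig = (4;(1))
  • {1,2,5,7,8}:  v_{1} + v_{2} + v_{5} + v_{7} + v_{8} = v_{9} — sig = (5;(1))

Sorted signature multiset PRS(X):
[(2;(1)), (2;(1,1,1)), (2;(1,1,1,2)), (2;(1,2)), (3;()), (3;(1)), (4;()), (4;(1)), (5;(1))]


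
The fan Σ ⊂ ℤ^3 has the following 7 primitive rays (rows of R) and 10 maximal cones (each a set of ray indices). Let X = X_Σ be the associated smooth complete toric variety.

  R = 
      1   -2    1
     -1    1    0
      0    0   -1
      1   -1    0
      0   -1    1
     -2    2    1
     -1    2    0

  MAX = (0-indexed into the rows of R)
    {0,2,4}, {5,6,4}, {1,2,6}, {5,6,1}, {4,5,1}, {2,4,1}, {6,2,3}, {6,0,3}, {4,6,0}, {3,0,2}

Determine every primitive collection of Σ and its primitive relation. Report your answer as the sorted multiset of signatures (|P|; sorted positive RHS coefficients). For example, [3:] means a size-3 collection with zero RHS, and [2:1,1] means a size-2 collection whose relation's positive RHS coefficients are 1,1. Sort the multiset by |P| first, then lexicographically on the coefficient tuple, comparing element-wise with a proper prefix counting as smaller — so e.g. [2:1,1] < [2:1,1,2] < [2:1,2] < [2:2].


|primitive collections| = 9. Relations:

  • {1,3}:  v_{1} + v_{3} = 0  ⟹  sig = [2:]
  • {0,1}:  v_{0} + v_{1} = v_{4}  ⟹  sig = [2:1]
  • {3,4}:  v_{3} + v_{4} = v_{0}  ⟹  sig = [2:1]
  • {3,5}:  v_{3} + v_{5} = v_{4} + v_{6}  ⟹  sig = [2:1,1]
  • {0,5}:  v_{0} + v_{5} = 2·v_{4} + v_{6}  ⟹  sig = [2:1,2]
  • {2,5}:  v_{2} + v_{5} = 2·v_{1}  ⟹  sig = [2:2]
  • {0,2,6}:  v_{0} + v_{2} + v_{6} = 0  ⟹  sig = [3:]
  • {1,4,6}:  v_{1} + v_{4} + v_{6} = v_{5}  ⟹  sig = [3:1]
  • {2,4,6}:  v_{2} + v_{4} + v_{6} = v_{1}  ⟹  sig = [3:1]

so the primitive-relation signature multiset is
    [2:]
    [2:1]
    [2:1]
    [2:1,1]
    [2:1,2]
    [2:2]
    [3:]
    [3:1]
    [3:1]


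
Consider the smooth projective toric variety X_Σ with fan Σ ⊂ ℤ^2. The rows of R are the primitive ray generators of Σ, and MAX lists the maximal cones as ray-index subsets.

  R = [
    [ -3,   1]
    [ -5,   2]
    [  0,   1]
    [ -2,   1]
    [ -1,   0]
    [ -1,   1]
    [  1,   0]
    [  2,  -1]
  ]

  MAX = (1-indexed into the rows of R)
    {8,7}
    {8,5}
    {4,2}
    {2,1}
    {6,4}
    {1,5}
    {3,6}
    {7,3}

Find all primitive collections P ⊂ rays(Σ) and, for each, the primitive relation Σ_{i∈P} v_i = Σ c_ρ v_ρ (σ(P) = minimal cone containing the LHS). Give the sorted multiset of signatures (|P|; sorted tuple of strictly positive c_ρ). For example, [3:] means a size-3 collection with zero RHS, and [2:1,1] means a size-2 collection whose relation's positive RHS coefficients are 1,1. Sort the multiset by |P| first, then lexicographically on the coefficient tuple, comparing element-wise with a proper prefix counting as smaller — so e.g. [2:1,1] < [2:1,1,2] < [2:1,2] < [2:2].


Δ(Σ) — 8 vertices, 20 min non-faces:

  P = {4,8}:  v_{4} + v_{8} = 0  →  sig = [2:]
  P = {5,7}:  v_{5} + v_{7} = 0  →  sig = [2:]
  P = {1,4}:  v_{1} + v_{4} = v_{2}  →  sig = [2:1]
  P = {1,7}:  v_{1} + v_{7} = v_{4}  →  sig = [2:1]
  P = {1,8}:  v_{1} + v_{8} = v_{5}  →  sig = [2:1]
  P = {2,8}:  v_{2} + v_{8} = v_{1}  →  sig = [2:1]
  P = {3,5}:  v_{3} + v_{5} = v_{6}  →  sig = [2:1]
  P = {4,5}:  v_{4} + v_{5} = v_{1}  →  sig = [2:1]
  P = {4,7}:  v_{4} + v_{7} = v_{6}  →  sig = [2:1]
  P = {5,6}:  v_{5} + v_{6} = v_{4}  →  sig = [2:1]
  P = {6,7}:  v_{6} + v_{7} = v_{3}  →  sig = [2:1]
  P = {6,8}:  v_{6} + v_{8} = v_{7}  →  sig = [2:1]
  P = {1,3}:  v_{1} + v_{3} = v_{4} + v_{6}  →  sig = [2:1,1]
  P = {2,3}:  v_{2} + v_{3} = 2·v_{4} + v_{6}  →  sig = [2:1,2]
  P = {1,6}:  v_{1} + v_{6} = 2·v_{4}  →  sig = [2:2]
  P = {2,5}:  v_{2} + v_{5} = 2·v_{1}  →  sig = [2:2]
  P = {2,7}:  v_{2} + v_{7} = 2·v_{4}  →  sig = [2:2]
  P = {3,4}:  v_{3} + v_{4} = 2·v_{6}  →  sig = [2:2]
  P = {3,8}:  v_{3} + v_{8} = 2·v_{7}  →  sig = [2:2]
  P = {2,6}:  v_{2} + v_{6} = 3·v_{4}  →  sig = [2:3]

Signatures (|P|; sorted positive RHS coefficients), sorted:
[[2:], [2:], [2:1], [2:1], [2:1], [2:1], [2:1], [2:1], [2:1], [2:1], [2:1], [2:1], [2:1,1], [2:1,2], [2:2], [2:2], [2:2], [2:2], [2:2], [2:3]]


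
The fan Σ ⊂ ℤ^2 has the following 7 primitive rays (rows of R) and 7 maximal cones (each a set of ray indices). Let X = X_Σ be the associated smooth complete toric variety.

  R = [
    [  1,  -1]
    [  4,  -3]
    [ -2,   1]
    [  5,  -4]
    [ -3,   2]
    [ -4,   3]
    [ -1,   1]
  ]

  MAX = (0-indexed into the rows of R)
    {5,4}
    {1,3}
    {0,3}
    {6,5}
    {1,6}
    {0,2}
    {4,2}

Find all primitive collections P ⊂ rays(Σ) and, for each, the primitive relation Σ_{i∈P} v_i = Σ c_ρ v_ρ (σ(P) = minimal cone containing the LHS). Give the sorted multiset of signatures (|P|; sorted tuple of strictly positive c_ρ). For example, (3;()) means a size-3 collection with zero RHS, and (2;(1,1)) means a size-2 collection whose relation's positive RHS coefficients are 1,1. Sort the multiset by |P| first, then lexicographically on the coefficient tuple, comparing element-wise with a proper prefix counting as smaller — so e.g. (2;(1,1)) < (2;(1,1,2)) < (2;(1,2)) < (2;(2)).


Primitive collections (14):

  • {0,6}:  v_{0} + v_{6} = 0  →  sig = (2;())
  • {1,5}:  v_{1} + v_{5} = 0  →  sig = (2;())
  • {0,1}:  v_{0} + v_{1} = v_{3}  →  sig = (2;(1))
  • {0,4}:  v_{0} + v_{4} = v_{2}  →  sig = (2;(1))
  • {0,5}:  v_{0} + v_{5} = v_{4}  →  sig = (2;(1))
  • {1,4}:  v_{1} + v_{4} = v_{0}  →  sig = (2;(1))
  • {2,6}:  v_{2} + v_{6} = v_{4}  →  sig = (2;(1))
  • {3,5}:  v_{3} + v_{5} = v_{0}  →  sig = (2;(1))
  • {3,6}:  v_{3} + v_{6} = v_{1}  →  sig = (2;(1))
  • {4,6}:  v_{4} + v_{6} = v_{5}  →  sig = (2;(1))
  • {1,2}:  v_{1} + v_{2} = 2·v_{0}  →  sig = (2;(2))
  • {2,5}:  v_{2} + v_{5} = 2·v_{4}  →  sig = (2;(2))
  • {3,4}:  v_{3} + v_{4} = 2·v_{0}  →  sig = (2;(2))
  • {2,3}:  v_{2} + v_{3} = 3·v_{0}  →  sig = (2;(3))

Hence PRS(X_Σ) =
[(2;()), (2;()), (2;(1)), (2;(1)), (2;(1)), (2;(1)), (2;(1)), (2;(1)), (2;(1)), (2;(1)), (2;(2)), (2;(2)), (2;(2)), (2;(3))]


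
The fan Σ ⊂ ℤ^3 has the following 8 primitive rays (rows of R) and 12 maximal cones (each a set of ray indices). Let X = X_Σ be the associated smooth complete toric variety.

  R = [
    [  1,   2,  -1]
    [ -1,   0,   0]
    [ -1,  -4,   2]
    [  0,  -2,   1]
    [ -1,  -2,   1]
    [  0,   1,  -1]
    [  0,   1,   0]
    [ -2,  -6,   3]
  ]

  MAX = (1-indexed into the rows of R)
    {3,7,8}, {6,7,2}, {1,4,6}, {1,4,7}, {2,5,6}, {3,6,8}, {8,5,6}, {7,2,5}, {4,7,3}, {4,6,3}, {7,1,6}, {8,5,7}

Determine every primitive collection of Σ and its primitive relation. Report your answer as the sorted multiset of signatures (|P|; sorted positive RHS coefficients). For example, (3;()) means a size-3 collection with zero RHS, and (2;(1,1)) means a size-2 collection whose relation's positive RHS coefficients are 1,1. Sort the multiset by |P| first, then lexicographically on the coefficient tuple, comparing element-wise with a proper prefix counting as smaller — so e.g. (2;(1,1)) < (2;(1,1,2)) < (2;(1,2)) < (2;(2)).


14 minimal non-faces of Δ(Σ) (on 8 rays):

  P={1,5}:  v_{1} + v_{5} = 0 ; sig = (2;())
  P={1,3}:  v_{1} + v_{3} = v_{4} ; sig = (2;(1))
  P={1,8}:  v_{1} + v_{8} = v_{3} ; sig = (2;(1))
  P={2,4}:  v_{2} + v_{4} = v_{5} ; sig = (2;(1))
  P={3,5}:  v_{3} + v_{5} = v_{8} ; sig = (2;(1))
  P={4,5}:  v_{4} + v_{5} = v_{3} ; sig = (2;(1))
  P={1,2}:  v_{1} + v_{2} = v_{6} + v_{7} ; sig = (2;(1,1))
  P={2,3}:  v_{2} + v_{3} = 2·v_{5} ; sig = (2;(2))
  P={4,8}:  v_{4} + v_{8} = 2·v_{3} ; sig = (2;(2))
  P={2,8}:  v_{2} + v_{8} = 3·v_{5} ; sig = (2;(3))
  P={4,6,7}:  v_{4} + v_{6} + v_{7} = 0 ; sig = (3;())
  P={3,6,7}:  v_{3} + v_{6} + v_{7} = v_{5} ; sig = (3;(1))
  P={5,6,7}:  v_{5} + v_{6} + v_{7} = v_{2} ; sig = (3;(1))
  P={6,7,8}:  v_{6} + v_{7} + v_{8} = 2·v_{5} ; sig = (3;(2))

Signatures (|P|; sorted positive RHS coefficients), sorted:
    |P|=2: 10 collections, coeffs (), (1), (1), (1), (1), (1), (1,1), (2), (2), (3)
    |P|=3: 4 collections, coeffs (), (1), (1), (2)


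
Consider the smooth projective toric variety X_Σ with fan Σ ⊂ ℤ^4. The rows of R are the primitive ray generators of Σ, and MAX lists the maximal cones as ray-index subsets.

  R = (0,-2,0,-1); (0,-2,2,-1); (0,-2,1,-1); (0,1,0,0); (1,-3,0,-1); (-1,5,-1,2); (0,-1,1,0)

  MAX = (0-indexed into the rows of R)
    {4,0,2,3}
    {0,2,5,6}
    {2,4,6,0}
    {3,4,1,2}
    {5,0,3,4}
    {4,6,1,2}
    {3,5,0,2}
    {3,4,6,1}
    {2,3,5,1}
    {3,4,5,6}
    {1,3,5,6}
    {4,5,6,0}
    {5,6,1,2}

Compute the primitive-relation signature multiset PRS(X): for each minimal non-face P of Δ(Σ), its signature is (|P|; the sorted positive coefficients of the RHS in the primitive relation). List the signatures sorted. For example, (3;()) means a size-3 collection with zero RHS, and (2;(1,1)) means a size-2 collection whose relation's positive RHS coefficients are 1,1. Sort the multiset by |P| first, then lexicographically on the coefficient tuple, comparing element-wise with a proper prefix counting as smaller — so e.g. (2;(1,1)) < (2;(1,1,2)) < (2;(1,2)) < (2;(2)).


Σ has 5 primitive collections:

  {0,1}:  v_{0} + v_{1} = 2·v_{2} ; sig = (2;(2))
  {2,4,5}:  v_{2} + v_{4} + v_{5} = 0 ; sig = (3;())
  {0,3,6}:  v_{0} + v_{3} + v_{6} = v_{2} ; sig = (3;(1))
  {2,3,6}:  v_{2} + v_{3} + v_{6} = v_{1} ; sig = (3;(1))
  {1,4,5}:  v_{1} + v_{4} + v_{5} = v_{3} + v_{6} ; sig = (3;(1,1))

Signatures (|P|; sorted positive RHS coefficients), sorted:
    |P|=2: 1 collection, coeffs (2)
    |P|=3: 4 collections, coeffs (), (1), (1), (1,1)


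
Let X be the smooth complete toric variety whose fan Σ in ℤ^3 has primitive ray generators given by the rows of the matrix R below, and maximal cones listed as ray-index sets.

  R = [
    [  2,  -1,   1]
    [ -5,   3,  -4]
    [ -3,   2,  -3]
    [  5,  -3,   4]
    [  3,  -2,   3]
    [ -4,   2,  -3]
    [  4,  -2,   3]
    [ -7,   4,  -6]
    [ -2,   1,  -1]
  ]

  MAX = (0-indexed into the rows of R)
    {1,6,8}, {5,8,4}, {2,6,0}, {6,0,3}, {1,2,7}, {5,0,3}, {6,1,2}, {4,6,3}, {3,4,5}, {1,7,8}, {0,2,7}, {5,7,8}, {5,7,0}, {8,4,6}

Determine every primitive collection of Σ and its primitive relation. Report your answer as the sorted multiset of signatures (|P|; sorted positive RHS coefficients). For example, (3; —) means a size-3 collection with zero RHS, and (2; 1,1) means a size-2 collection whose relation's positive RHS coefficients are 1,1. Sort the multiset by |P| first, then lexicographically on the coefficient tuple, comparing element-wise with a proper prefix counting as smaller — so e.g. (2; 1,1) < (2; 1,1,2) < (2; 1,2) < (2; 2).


15 collections generate NE(X_Σ); each relation:

  P={0,8}:  v_{0} + v_{8} = 0  ⟹  sig = (2; —)
  P={1,3}:  v_{1} + v_{3} = 0  ⟹  sig = (2; —)
  P={2,4}:  v_{2} + v_{4} = 0  ⟹  sig = (2; —)
  P={5,6}:  v_{5} + v_{6} = 0  ⟹  sig = (2; —)
  P={0,1}:  v_{0} + v_{1} = v_{2}  ⟹  sig = (2; 1)
  P={0,4}:  v_{0} + v_{4} = v_{3}  ⟹  sig = (2; 1)
  P={1,4}:  v_{1} + v_{4} = v_{8}  ⟹  sig = (2; 1)
  P={2,3}:  v_{2} + v_{3} = v_{0}  ⟹  sig = (2; 1)
  P={2,5}:  v_{2} + v_{5} = v_{7}  ⟹  sig = (2; 1)
  P={2,8}:  v_{2} + v_{8} = v_{1}  ⟹  sig = (2; 1)
  P={3,8}:  v_{3} + v_{8} = v_{4}  ⟹  sig = (2; 1)
  P={4,7}:  v_{4} + v_{7} = v_{5}  ⟹  sig = (2; 1)
  P={6,7}:  v_{6} + v_{7} = v_{2}  ⟹  sig = (2; 1)
  P={1,5}:  v_{1} + v_{5} = v_{7} + v_{8}  ⟹  sig = (2; 1,1)
  P={3,7}:  v_{3} + v_{7} = v_{0} + v_{5}  ⟹  sig = (2; 1,1)

Sorted signature multiset PRS(X):
    |P|=2: 15 collections, coeffs (), (), (), (), (1), (1), (1), (1), (1), (1), (1), (1), (1), (1,1), (1,1)


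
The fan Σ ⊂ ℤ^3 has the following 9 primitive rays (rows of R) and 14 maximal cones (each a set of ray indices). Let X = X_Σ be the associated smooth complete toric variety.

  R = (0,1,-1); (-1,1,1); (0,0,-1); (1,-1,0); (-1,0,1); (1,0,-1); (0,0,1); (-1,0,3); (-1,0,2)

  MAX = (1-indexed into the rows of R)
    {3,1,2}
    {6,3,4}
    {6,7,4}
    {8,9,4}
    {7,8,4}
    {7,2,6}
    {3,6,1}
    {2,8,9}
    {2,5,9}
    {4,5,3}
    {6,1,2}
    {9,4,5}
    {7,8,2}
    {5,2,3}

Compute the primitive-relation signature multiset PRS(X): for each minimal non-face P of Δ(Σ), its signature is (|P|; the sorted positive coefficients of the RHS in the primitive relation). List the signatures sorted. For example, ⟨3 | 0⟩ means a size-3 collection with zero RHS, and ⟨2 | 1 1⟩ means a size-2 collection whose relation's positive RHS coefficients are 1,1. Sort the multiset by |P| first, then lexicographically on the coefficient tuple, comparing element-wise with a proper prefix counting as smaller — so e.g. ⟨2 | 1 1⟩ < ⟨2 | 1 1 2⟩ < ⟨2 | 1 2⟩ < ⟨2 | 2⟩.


Δ(Σ) — 9 vertices, 16 min non-faces:

  {3,7}:  v_{3} + v_{7} = 0  ⟹  sig = ⟨2 | 0⟩
  {5,6}:  v_{5} + v_{6} = 0  ⟹  sig = ⟨2 | 0⟩
  {1,4}:  v_{1} + v_{4} = v_{6}  ⟹  sig = ⟨2 | 1⟩
  {1,9}:  v_{1} + v_{9} = v_{2}  ⟹  sig = ⟨2 | 1⟩
  {2,4}:  v_{2} + v_{4} = v_{7}  ⟹  sig = ⟨2 | 1⟩
  {3,8}:  v_{3} + v_{8} = v_{9}  ⟹  sig = ⟨2 | 1⟩
  {3,9}:  v_{3} + v_{9} = v_{5}  ⟹  sig = ⟨2 | 1⟩
  {5,7}:  v_{5} + v_{7} = v_{9}  ⟹  sig = ⟨2 | 1⟩
  {6,9}:  v_{6} + v_{9} = v_{7}  ⟹  sig = ⟨2 | 1⟩
  {7,9}:  v_{7} + v_{9} = v_{8}  ⟹  sig = ⟨2 | 1⟩
  {1,5}:  v_{1} + v_{5} = v_{2} + v_{3}  ⟹  sig = ⟨2 | 1 1⟩
  {1,7}:  v_{1} + v_{7} = v_{2} + v_{6}  ⟹  sig = ⟨2 | 1 1⟩
  {1,8}:  v_{1} + v_{8} = v_{2} + v_{7}  ⟹  sig = ⟨2 | 1 1⟩
  {5,8}:  v_{5} + v_{8} = 2·v_{9}  ⟹  sig = ⟨2 | 2⟩
  {6,8}:  v_{6} + v_{8} = 2·v_{7}  ⟹  sig = ⟨2 | 2⟩
  {2,3,6}:  v_{2} + v_{3} + v_{6} = v_{1}  ⟹  sig = ⟨3 | 1⟩

so the primitive-relation signature multiset is
    ⟨2 | 0⟩
    ⟨2 | 0⟩
    ⟨2 | 1⟩
    ⟨2 | 1⟩
    ⟨2 | 1⟩
    ⟨2 | 1⟩
    ⟨2 | 1⟩
    ⟨2 | 1⟩
    ⟨2 | 1⟩
    ⟨2 | 1⟩
    ⟨2 | 1 1⟩
    ⟨2 | 1 1⟩
    ⟨2 | 1 1⟩
    ⟨2 | 2⟩
    ⟨2 | 2⟩
    ⟨3 | 1⟩
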